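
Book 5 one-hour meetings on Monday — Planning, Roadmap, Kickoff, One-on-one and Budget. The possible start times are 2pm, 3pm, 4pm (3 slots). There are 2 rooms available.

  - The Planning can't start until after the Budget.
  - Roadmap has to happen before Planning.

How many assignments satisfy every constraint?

Splitting on Planning: it can be 3pm (3), 4pm (18). Listing each branch's schedules as (Roadmap, Kickoff, One-on-one, Budget):
Planning=3pm: (2pm,3pm,4pm,2pm) (2pm,4pm,3pm,2pm) (2pm,4pm,4pm,2pm) — 3.
Planning=4pm: (2pm,2pm,3pm,3pm) (2pm,2pm,4pm,3pm) (2pm,3pm,2pm,3pm) (2pm,3pm,3pm,2pm) (2pm,3pm,4pm,2pm) (2pm,3pm,4pm,3pm) (2pm,4pm,2pm,3pm) (2pm,4pm,3pm,2pm) (2pm,4pm,3pm,3pm) (3pm,2pm,2pm,3pm) (3pm,2pm,3pm,2pm) (3pm,2pm,4pm,2pm) (3pm,2pm,4pm,3pm) (3pm,3pm,2pm,2pm) (3pm,3pm,4pm,2pm) (3pm,4pm,2pm,2pm) (3pm,4pm,2pm,3pm) (3pm,4pm,3pm,2pm) — 18.
Summing: 3 + 18 = 21.

21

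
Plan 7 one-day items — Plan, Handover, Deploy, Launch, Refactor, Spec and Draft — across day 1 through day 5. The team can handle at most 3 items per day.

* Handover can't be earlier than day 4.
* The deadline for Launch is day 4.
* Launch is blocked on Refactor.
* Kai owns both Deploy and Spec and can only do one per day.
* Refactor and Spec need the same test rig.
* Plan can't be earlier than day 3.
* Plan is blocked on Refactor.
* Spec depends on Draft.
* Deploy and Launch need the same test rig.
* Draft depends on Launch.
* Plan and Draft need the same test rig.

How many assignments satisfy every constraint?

60

Splitting on Plan: it can be day 3 (18), day 4 (12), day 5 (30). Listing each branch's schedules as (Handover, Deploy, Launch, Refactor, Spec, Draft) by day number:
Plan=day 3: (4,1,2,1,5,4) (4,1,3,1,5,4) (4,1,3,2,5,4) (4,2,3,1,5,4) (4,2,3,2,5,4) (4,3,2,1,5,4) (4,4,2,1,5,4) (4,4,3,1,5,4) (4,4,3,2,5,4) (5,1,2,1,5,4) (5,1,3,1,5,4) (5,1,3,2,5,4) (5,2,3,1,5,4) (5,2,3,2,5,4) (5,3,2,1,5,4) (5,4,2,1,5,4) (5,4,3,1,5,4) (5,4,3,2,5,4) — 18.
Plan=day 4: (4,1,2,1,4,3) (4,1,2,1,5,3) (4,3,2,1,4,3) (4,3,2,1,5,3) (4,4,2,1,5,3) (4,5,2,1,4,3) (5,1,2,1,4,3) (5,1,2,1,5,3) (5,3,2,1,4,3) (5,3,2,1,5,3) (5,4,2,1,5,3) (5,5,2,1,4,3) — 12.
Plan=day 5: (4,1,2,1,4,3) (4,1,2,1,5,3) (4,1,2,1,5,4) (4,1,3,1,5,4) (4,1,3,2,5,4) (4,2,3,1,5,4) (4,2,3,2,5,4) (4,3,2,1,4,3) (4,3,2,1,5,3) (4,3,2,1,5,4) (4,4,2,1,5,3) (4,4,2,1,5,4) (4,4,3,1,5,4) (4,4,3,2,5,4) (4,5,2,1,4,3) (5,1,2,1,4,3) (5,1,2,1,5,3) (5,1,2,1,5,4) (5,1,3,1,5,4) (5,1,3,2,5,4) (5,2,3,1,5,4) (5,2,3,2,5,4) (5,3,2,1,4,3) (5,3,2,1,5,3) (5,3,2,1,5,4) (5,4,2,1,5,3) (5,4,2,1,5,4) (5,4,3,1,5,4) (5,4,3,2,5,4) (5,5,2,1,4,3) — 30.
Summing: 18 + 12 + 30 = 60.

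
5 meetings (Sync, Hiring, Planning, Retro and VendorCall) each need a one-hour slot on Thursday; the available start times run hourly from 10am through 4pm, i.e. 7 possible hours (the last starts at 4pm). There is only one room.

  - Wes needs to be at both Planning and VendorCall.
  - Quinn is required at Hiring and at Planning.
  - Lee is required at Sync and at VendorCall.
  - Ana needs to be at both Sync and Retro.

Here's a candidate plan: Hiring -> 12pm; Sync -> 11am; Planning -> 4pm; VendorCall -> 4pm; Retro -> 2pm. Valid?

Lee is required at Sync and at VendorCall — holds.
Wes needs to be at both Planning and VendorCall — violated.
Quinn is required at Hiring and at Planning — holds.
Ana needs to be at both Sync and Retro — holds.
There is only one room — violated.

Invalid. Wes needs to be at both Planning and VendorCall.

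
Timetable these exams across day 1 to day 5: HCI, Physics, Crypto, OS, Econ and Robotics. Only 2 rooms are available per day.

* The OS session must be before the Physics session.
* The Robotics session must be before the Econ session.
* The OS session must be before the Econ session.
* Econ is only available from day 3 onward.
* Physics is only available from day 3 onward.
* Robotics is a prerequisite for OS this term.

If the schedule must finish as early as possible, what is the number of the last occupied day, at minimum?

day 3

The precedence chain requires at least 3 distinct days.
With at most 2 per day and 6 exams, at least 3 days are needed.
3 works (last occupied day: day 3): for example Robotics in day 1; HCI in day 1; Physics in day 3; Econ in day 3; OS in day 2; Crypto in day 2.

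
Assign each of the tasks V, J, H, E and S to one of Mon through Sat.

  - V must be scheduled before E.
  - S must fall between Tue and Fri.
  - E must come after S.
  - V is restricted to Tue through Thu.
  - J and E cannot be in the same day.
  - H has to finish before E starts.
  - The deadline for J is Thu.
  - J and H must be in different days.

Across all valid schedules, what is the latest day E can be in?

Sat

Precedence pushes E to at least Wed.
E at Sat is achievable: E in Sat, J in Mon, V in Tue, H in Tue, S in Tue.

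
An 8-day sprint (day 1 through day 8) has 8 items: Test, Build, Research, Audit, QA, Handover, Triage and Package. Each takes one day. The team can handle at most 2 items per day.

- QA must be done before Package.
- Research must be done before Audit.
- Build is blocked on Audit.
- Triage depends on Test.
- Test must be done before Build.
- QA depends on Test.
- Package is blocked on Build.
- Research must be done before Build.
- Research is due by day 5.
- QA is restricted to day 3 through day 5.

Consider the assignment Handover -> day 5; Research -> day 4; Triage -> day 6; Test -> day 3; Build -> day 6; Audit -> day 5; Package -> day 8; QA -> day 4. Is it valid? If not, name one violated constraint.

Yes

QA must be done before Package — holds.
Test must be done before Build — holds.
Research must be done before Build — holds.
Research is due by day 5 — holds.
Build is blocked on Audit — holds.
Triage depends on Test — holds.
QA is restricted to day 3 through day 5 — holds.
QA depends on Test — holds.
Package is blocked on Build — holds.
Research must be done before Audit — holds.
The team can handle at most 2 items per day — holds.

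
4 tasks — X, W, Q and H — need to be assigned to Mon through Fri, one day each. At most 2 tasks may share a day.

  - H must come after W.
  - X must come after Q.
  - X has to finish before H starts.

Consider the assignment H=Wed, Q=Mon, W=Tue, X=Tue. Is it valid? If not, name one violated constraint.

At most 2 tasks may share a day — holds.
X must come after Q — holds.
X has to finish before H starts — holds.
H must come after W — holds.

Yes, all constraints hold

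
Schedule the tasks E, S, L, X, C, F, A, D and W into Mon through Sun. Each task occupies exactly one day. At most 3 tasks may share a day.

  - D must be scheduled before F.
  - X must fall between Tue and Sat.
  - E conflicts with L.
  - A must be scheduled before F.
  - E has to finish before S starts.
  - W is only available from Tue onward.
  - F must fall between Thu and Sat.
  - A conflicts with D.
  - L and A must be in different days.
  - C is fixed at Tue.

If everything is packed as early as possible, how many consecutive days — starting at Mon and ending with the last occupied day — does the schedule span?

The precedence chain requires at least 2 distinct days.
With at most 3 per day and 9 tasks, at least 3 days are needed.
F can't be placed before Thu — that is day 4 counting from Mon — so the schedule must run through at least 4 days.
4 works (last occupied day: Thu): for example A -> Mon, S -> Wed, F -> Thu, W -> Tue, L -> Wed, X -> Tue, E -> Mon, D -> Wed, C -> Tue.

4 days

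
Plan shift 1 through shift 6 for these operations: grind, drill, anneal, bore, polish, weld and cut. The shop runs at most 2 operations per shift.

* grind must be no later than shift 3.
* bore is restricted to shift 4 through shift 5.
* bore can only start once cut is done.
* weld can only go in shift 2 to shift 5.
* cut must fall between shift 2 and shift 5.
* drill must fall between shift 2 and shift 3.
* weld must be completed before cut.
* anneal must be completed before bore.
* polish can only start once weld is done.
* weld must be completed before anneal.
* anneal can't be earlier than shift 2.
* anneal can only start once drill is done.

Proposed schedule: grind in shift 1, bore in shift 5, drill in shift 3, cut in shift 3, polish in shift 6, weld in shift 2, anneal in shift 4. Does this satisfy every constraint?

drill must fall between shift 2 and shift 3 — holds.
anneal can only start once drill is done — holds.
anneal can't be earlier than shift 2 — holds.
polish can only start once weld is done — holds.
bore can only start once cut is done — holds.
The shop runs at most 2 operations per shift — holds.
weld can only go in shift 2 to shift 5 — holds.
anneal must be completed before bore — holds.
cut must fall between shift 2 and shift 5 — holds.
weld must be completed before cut — holds.
grind must be no later than shift 3 — holds.
weld must be completed before anneal — holds.
bore is restricted to shift 4 through shift 5 — holds.

Valid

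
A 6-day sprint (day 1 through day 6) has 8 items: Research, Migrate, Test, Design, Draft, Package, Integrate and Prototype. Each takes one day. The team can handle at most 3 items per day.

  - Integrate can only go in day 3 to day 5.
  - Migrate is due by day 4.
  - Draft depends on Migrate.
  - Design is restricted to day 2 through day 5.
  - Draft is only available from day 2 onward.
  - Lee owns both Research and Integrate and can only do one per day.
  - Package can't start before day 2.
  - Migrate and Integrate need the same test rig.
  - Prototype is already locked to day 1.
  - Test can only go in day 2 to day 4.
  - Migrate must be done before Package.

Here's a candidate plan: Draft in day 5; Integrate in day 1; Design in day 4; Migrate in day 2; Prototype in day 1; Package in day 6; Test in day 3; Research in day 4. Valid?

Design is restricted to day 2 through day 5 — holds.
Package can't start before day 2 — holds.
Migrate must be done before Package — holds.
Integrate can only go in day 3 to day 5 — violated.
Draft is only available from day 2 onward — holds.
Migrate and Integrate need the same test rig — holds.
Prototype is already locked to day 1 — holds.
Migrate is due by day 4 — holds.
Test can only go in day 2 to day 4 — holds.
Lee owns both Research and Integrate and can only do one per day — holds.
The team can handle at most 3 items per day — holds.
Draft depends on Migrate — holds.

Invalid. Integrate can only go in day 3 to day 5.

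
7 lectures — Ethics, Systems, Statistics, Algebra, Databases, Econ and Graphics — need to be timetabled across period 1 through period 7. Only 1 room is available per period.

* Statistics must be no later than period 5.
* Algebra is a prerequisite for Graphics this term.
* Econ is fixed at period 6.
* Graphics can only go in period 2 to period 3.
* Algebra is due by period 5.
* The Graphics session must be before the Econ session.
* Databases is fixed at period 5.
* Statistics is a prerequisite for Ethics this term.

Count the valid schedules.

9

Splitting on Ethics: it can be period 4 (3), period 7 (6). Listing each branch's schedules as (Systems, Statistics, Algebra, Databases, Econ, Graphics) by period number:
Ethics=period 4: (7,1,2,5,6,3) (7,2,1,5,6,3) (7,3,1,5,6,2) — 3.
Ethics=period 7: (1,4,2,5,6,3) (2,4,1,5,6,3) (3,4,1,5,6,2) (4,1,2,5,6,3) (4,2,1,5,6,3) (4,3,1,5,6,2) — 6.
Summing: 3 + 6 = 9.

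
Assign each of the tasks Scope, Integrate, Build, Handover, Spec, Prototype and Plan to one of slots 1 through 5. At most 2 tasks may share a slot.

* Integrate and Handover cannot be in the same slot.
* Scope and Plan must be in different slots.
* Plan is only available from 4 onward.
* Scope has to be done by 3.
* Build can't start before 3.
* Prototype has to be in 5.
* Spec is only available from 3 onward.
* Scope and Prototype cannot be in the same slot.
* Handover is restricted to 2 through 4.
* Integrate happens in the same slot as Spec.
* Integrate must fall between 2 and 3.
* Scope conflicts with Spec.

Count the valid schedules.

10

Splitting on Scope: it can be 1 (5), 2 (5). Listing each branch's schedules as (Integrate, Build, Handover, Spec, Prototype, Plan):
Scope=1: (3,4,2,3,5,4) (3,4,2,3,5,5) (3,4,4,3,5,5) (3,5,2,3,5,4) (3,5,4,3,5,4) — 5.
Scope=2: (3,4,2,3,5,4) (3,4,2,3,5,5) (3,4,4,3,5,5) (3,5,2,3,5,4) (3,5,4,3,5,4) — 5.
Summing: 5 + 5 = 10.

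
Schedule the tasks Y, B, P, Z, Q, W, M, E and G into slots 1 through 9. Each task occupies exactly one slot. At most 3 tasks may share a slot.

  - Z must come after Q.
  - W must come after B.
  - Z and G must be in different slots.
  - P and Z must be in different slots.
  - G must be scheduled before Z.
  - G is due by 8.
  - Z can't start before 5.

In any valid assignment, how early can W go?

Precedence pushes W to at least 2.
W at 2 is achievable: E -> 3; Q -> 1; G -> 1; M -> 3; W -> 2; B -> 1; Z -> 5; Y -> 2; P -> 2.

2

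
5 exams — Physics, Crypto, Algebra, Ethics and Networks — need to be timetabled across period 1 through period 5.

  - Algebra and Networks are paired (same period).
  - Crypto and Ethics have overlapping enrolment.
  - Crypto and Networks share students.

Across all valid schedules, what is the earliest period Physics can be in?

Physics at period 1 is achievable: Physics -> period 1; Algebra -> period 2; Ethics -> period 2; Crypto -> period 1; Networks -> period 2.

period 1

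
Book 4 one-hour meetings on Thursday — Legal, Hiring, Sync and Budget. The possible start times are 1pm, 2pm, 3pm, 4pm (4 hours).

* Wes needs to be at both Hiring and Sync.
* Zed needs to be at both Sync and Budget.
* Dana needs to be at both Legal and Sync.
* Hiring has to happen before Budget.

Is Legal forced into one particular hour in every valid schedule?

Legal can be 1pm (e.g. Budget -> 2pm; Legal -> 1pm; Sync -> 3pm; Hiring -> 1pm) or 2pm (e.g. Hiring -> 1pm; Sync -> 3pm; Legal -> 2pm; Budget -> 2pm).

No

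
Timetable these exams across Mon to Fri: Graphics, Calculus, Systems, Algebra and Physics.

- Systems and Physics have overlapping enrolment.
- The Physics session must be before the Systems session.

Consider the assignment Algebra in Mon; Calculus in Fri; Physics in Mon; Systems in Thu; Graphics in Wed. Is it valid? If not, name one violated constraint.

Yes

The Physics session must be before the Systems session — holds.
Systems and Physics have overlapping enrolment — holds.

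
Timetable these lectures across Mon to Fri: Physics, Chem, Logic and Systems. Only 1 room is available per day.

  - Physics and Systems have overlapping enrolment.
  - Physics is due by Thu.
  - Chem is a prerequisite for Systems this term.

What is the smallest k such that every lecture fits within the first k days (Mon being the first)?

The precedence chain requires at least 2 distinct days.
With at most 1 per day and 4 lectures, at least 4 days are needed.
4 works (last occupied day: Thu): for example Chem=Mon, Logic=Thu, Physics=Wed, Systems=Tue.

4 days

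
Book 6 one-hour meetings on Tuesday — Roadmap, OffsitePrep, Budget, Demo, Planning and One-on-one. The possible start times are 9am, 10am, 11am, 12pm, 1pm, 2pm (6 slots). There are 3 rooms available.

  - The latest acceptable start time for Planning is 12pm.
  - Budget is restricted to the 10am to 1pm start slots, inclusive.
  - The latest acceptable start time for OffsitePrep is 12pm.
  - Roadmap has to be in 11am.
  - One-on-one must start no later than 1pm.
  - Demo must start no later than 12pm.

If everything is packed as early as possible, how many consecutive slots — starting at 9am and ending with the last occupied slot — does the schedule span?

With at most 3 per slot and 6 meetings, at least 2 slots are needed.
Roadmap can't be placed before 11am — that is slot 3 counting from 9am — so the schedule must run through at least 3 slots.
3 works (last occupied slot: 11am): for example OffsitePrep=9am, Demo=9am, Budget=10am, Planning=9am, Roadmap=11am, One-on-one=10am.

3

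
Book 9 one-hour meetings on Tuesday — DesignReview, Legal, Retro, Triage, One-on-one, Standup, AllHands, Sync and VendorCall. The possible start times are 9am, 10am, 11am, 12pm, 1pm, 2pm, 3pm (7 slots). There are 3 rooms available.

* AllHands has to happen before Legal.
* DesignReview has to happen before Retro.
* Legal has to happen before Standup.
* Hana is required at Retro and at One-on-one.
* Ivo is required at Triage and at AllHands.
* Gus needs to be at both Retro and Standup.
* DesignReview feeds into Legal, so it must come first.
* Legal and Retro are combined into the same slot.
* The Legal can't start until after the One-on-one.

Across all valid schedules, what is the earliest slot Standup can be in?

11am

Precedence pushes Standup to at least 11am.
Standup at 11am is achievable: VendorCall -> 11am; Standup -> 11am; Retro -> 10am; Legal -> 10am; One-on-one -> 9am; DesignReview -> 9am; Sync -> 11am; AllHands -> 9am; Triage -> 10am.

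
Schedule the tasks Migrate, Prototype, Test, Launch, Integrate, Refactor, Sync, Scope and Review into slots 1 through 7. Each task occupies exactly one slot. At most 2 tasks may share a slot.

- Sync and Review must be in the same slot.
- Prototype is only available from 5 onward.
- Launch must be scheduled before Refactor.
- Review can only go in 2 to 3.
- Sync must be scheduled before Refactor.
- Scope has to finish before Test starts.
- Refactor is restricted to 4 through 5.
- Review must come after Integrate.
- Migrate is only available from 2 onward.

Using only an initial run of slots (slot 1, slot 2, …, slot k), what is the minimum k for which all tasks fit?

The precedence chain requires at least 3 distinct slots.
With at most 2 per slot and 9 tasks, at least 5 slots are needed.
Prototype can't be placed before 5, so the schedule must run through at least slot 5.
5 works (last occupied slot: 5): for example Test -> 4, Prototype -> 5, Integrate -> 1, Sync -> 2, Review -> 2, Refactor -> 4, Launch -> 1, Scope -> 3, Migrate -> 3.

5 slots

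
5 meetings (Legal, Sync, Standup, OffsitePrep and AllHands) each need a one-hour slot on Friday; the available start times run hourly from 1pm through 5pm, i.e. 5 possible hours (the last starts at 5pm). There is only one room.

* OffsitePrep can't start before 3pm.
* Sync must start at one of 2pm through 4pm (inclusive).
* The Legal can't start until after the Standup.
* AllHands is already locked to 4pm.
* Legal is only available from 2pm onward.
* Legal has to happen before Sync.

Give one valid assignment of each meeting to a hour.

Standup in 1pm, OffsitePrep in 5pm, AllHands in 4pm, Sync in 3pm, Legal in 2pm

Checking: Standup(1pm) before Legal(2pm); Legal(2pm) before Sync(3pm); Legal=2pm in [2pm,5pm]; AllHands=4pm in [4pm,4pm]; OffsitePrep=5pm in [3pm,5pm]; Sync=3pm in [2pm,4pm]; max 1 per hour (cap 1).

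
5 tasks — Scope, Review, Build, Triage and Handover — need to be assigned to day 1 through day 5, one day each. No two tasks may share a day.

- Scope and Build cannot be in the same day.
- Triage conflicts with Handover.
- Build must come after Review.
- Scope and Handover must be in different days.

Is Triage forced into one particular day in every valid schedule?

No

Triage can be day 1 (e.g. Handover=day 5; Build=day 3; Triage=day 1; Scope=day 4; Review=day 2) or day 2 (e.g. Scope=day 4, Handover=day 5, Triage=day 2, Build=day 3, Review=day 1).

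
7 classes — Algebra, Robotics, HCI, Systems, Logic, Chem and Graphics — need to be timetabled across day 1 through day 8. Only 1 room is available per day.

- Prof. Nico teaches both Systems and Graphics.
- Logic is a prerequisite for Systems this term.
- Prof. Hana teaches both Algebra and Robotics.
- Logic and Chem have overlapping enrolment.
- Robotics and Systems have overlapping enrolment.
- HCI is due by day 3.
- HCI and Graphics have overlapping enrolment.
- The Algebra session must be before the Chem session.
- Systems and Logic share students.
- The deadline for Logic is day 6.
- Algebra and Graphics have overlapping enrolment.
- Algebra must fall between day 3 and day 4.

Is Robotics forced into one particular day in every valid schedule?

Robotics can be day 1 (e.g. Graphics -> day 7, Algebra -> day 3, HCI -> day 2, Systems -> day 5, Logic -> day 4, Chem -> day 6, Robotics -> day 1) or day 2 (e.g. Logic -> day 4, Robotics -> day 2, HCI -> day 1, Chem -> day 6, Algebra -> day 3, Systems -> day 5, Graphics -> day 7).

No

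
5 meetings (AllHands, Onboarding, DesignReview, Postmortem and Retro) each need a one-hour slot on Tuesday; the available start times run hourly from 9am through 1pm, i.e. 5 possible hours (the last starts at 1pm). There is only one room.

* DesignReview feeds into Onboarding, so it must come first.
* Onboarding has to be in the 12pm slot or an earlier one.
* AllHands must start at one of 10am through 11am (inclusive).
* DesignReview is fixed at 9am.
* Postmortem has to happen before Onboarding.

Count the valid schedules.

Enumerating: AllHands -> 10am, DesignReview -> 9am, Retro -> 1pm, Postmortem -> 11am, Onboarding -> 12pm | Onboarding=12pm; Postmortem=10am; AllHands=11am; DesignReview=9am; Retro=1pm.

2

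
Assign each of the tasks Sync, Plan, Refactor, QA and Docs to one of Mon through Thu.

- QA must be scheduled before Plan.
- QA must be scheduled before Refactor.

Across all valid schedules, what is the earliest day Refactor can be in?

Tue

Precedence pushes Refactor to at least Tue.
Refactor at Tue is achievable: QA=Mon, Docs=Mon, Sync=Mon, Refactor=Tue, Plan=Tue.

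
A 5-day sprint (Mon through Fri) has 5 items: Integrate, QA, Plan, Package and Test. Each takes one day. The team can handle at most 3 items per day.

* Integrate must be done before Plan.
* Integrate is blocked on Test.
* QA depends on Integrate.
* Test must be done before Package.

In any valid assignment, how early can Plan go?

Wed

Precedence pushes Plan to at least Wed.
Plan at Wed is achievable: QA=Wed; Package=Tue; Test=Mon; Plan=Wed; Integrate=Tue.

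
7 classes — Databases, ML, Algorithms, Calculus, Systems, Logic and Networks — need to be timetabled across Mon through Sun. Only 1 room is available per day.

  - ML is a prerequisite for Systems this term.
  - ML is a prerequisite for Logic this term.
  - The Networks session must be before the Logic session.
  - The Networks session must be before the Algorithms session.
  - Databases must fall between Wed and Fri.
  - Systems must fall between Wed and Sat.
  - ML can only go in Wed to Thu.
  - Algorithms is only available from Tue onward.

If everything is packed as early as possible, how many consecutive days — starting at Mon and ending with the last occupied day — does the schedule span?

7 days

The precedence chain requires at least 2 distinct days.
With at most 1 per day and 7 classes, at least 7 days are needed.
Propagating the time windows through the other constraints, Systems can't land before Thu — that is day 4 counting from Mon — so the schedule must run through at least 4 days.
7 works (last occupied day: Sun): for example Algorithms=Tue, ML=Wed, Networks=Mon, Logic=Sat, Calculus=Sun, Databases=Thu, Systems=Fri.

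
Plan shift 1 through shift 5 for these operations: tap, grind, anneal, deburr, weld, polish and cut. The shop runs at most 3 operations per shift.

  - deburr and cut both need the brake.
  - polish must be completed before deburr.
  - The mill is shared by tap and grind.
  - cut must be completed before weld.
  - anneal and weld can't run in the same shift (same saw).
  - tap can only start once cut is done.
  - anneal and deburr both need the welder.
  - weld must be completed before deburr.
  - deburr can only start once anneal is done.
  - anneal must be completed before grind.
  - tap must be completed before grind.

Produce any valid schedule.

polish in shift 1; tap in shift 2; deburr in shift 3; grind in shift 3; weld in shift 2; anneal in shift 1; cut in shift 1

Checking: cut(shift 1) before weld(shift 2); anneal(shift 1) before grind(shift 3); weld(shift 2) before deburr(shift 3); anneal(shift 1) before deburr(shift 3); polish(shift 1) before deburr(shift 3); tap(shift 2) before grind(shift 3); cut(shift 1) before tap(shift 2); deburr(shift 3) != cut(shift 1); tap(shift 2) != grind(shift 3); anneal(shift 1) != deburr(shift 3); anneal(shift 1) != weld(shift 2); max 3 per shift (cap 3).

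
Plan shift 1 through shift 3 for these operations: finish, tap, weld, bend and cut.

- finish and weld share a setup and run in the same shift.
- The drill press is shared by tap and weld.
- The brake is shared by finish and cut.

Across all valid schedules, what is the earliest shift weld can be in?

shift 1

weld at shift 1 is achievable: cut -> shift 2; weld -> shift 1; bend -> shift 1; finish -> shift 1; tap -> shift 2.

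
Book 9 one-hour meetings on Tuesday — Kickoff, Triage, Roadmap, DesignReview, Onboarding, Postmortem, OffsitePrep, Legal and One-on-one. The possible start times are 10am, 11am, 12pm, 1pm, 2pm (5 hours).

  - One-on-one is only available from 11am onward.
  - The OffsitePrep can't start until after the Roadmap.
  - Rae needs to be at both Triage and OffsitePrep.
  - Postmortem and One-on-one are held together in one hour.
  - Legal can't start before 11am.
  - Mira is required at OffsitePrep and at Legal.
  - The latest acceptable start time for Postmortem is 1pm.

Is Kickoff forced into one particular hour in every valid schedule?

No

Kickoff can be 10am (e.g. Legal in 11am; Postmortem in 11am; DesignReview in 10am; Onboarding in 10am; Triage in 10am; One-on-one in 11am; OffsitePrep in 12pm; Kickoff in 10am; Roadmap in 10am) or 11am (e.g. Kickoff=11am, Triage=10am, Postmortem=11am, DesignReview=10am, OffsitePrep=12pm, Onboarding=10am, One-on-one=11am, Roadmap=10am, Legal=11am).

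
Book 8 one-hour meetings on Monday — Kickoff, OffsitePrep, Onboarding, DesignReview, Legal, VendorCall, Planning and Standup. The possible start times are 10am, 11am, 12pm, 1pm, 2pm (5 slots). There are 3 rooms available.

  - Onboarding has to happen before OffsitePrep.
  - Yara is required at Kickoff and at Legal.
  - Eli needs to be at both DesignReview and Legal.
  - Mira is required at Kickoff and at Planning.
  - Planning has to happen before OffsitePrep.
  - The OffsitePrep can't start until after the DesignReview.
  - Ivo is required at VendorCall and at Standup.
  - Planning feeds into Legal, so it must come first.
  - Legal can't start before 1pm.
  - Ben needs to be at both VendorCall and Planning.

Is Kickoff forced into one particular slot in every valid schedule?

Kickoff can be 10am (e.g. OffsitePrep=12pm, Kickoff=10am, Standup=11am, DesignReview=10am, Planning=11am, VendorCall=12pm, Legal=1pm, Onboarding=10am) or 11am (e.g. VendorCall=11am, OffsitePrep=11am, Legal=1pm, Kickoff=11am, Standup=12pm, Planning=10am, DesignReview=10am, Onboarding=10am).

No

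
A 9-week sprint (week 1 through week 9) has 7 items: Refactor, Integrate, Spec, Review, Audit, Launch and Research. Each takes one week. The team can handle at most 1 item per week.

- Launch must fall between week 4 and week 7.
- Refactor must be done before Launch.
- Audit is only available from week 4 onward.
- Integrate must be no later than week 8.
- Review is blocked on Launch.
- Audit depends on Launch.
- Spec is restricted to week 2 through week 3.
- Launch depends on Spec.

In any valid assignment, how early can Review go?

Precedence pushes Review to at least week 5.
Review at week 5 is achievable: Launch in week 4; Spec in week 2; Integrate in week 1; Research in week 7; Audit in week 6; Review in week 5; Refactor in week 3.

week 5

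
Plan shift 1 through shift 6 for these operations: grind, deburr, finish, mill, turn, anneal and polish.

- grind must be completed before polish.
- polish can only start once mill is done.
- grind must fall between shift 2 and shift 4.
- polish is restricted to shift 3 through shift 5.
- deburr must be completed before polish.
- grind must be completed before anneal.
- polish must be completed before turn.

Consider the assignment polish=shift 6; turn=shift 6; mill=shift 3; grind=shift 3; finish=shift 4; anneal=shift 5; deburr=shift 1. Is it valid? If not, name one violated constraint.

grind must fall between shift 2 and shift 4 — holds.
deburr must be completed before polish — holds.
polish can only start once mill is done — holds.
grind must be completed before anneal — holds.
polish must be completed before turn — violated.
polish is restricted to shift 3 through shift 5 — violated.
grind must be completed before polish — holds.

No — it violates: polish is restricted to shift 3 through shift 5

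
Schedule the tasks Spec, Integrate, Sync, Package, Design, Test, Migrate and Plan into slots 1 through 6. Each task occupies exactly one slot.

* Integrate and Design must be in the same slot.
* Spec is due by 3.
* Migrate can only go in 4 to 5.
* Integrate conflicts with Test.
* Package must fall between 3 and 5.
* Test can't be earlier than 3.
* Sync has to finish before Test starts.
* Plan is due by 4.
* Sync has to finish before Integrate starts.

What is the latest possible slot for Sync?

Downstream work caps Sync at 5.
Sync at 4 is achievable: Migrate=4; Test=5; Spec=1; Integrate=6; Plan=1; Sync=4; Design=6; Package=3.
Nothing later works — the conflict constraints rule out every slot after 4.

4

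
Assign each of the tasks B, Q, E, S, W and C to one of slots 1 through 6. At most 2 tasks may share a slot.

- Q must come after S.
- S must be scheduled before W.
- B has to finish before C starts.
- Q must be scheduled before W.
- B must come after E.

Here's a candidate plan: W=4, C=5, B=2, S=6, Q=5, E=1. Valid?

At most 2 tasks may share a slot — holds.
Q must be scheduled before W — violated.
B has to finish before C starts — holds.
B must come after E — holds.
Q must come after S — violated.
S must be scheduled before W — violated.

No. S must be scheduled before W is not satisfied.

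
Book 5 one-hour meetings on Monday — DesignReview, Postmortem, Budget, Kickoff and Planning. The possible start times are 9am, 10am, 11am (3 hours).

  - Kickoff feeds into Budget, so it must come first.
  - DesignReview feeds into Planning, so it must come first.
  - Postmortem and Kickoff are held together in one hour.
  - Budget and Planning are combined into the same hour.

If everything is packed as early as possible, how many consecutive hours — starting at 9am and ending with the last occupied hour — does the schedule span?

The precedence chain requires at least 2 distinct hours.
2 works (last occupied hour: 10am): for example Postmortem=9am; Budget=10am; Planning=10am; DesignReview=9am; Kickoff=9am.

2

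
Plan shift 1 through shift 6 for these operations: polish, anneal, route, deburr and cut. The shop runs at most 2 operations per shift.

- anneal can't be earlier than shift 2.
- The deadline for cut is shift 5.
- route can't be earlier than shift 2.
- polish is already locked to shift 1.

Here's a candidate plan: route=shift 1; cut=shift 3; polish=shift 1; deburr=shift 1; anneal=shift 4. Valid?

The shop runs at most 2 operations per shift — violated.
polish is already locked to shift 1 — holds.
route can't be earlier than shift 2 — violated.
anneal can't be earlier than shift 2 — holds.
The deadline for cut is shift 5 — holds.

No — it violates: route can't be earlier than shift 2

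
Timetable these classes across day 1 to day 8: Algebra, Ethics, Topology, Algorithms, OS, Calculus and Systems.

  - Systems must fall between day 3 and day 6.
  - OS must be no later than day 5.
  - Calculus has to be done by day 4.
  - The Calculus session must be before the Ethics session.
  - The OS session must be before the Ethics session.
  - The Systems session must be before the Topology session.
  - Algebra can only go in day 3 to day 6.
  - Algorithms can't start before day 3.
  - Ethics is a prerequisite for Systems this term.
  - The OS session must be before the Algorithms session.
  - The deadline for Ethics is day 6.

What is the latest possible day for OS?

OS's own window allows nothing later than day 5; downstream work caps OS at day 4.
OS at day 4 is achievable: Systems -> day 6, Calculus -> day 1, Algebra -> day 3, Topology -> day 7, Algorithms -> day 5, Ethics -> day 5, OS -> day 4.

day 4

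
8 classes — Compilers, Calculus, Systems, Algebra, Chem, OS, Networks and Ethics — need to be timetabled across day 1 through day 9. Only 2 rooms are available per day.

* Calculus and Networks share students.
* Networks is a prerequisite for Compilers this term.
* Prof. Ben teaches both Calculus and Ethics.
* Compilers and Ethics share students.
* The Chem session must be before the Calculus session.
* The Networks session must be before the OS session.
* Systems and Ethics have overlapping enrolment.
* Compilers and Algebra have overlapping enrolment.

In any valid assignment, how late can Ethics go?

Ethics at day 9 is achievable: Chem in day 1, OS in day 3, Systems in day 3, Calculus in day 2, Algebra in day 4, Compilers in day 2, Networks in day 1, Ethics in day 9.

day 9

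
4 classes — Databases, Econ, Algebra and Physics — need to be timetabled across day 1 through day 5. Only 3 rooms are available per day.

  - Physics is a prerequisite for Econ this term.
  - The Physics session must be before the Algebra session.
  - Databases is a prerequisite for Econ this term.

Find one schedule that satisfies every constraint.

Econ -> day 2; Databases -> day 1; Physics -> day 1; Algebra -> day 2

Checking: Physics(day 1) before Econ(day 2); Databases(day 1) before Econ(day 2); Physics(day 1) before Algebra(day 2); max 2 per day (cap 3).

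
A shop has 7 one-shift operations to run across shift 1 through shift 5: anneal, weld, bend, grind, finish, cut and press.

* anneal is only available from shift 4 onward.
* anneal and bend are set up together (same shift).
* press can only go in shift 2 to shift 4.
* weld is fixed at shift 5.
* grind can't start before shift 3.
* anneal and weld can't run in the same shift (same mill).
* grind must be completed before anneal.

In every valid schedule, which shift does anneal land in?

anneal's window is shift 4–shift 5.
weld is fixed at shift 5, and anneal can't share a shift with weld.
So anneal must be shift 4.

shift 4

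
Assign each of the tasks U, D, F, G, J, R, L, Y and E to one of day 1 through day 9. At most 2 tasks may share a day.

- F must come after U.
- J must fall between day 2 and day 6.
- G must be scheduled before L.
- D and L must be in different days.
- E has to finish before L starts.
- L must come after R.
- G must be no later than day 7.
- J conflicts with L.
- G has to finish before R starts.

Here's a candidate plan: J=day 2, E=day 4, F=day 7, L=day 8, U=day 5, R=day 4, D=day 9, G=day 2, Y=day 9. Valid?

At most 2 tasks may share a day — holds.
F must come after U — holds.
G has to finish before R starts — holds.
J conflicts with L — holds.
G must be scheduled before L — holds.
G must be no later than day 7 — holds.
J must fall between day 2 and day 6 — holds.
E has to finish before L starts — holds.
L must come after R — holds.
D and L must be in different days — holds.

Yes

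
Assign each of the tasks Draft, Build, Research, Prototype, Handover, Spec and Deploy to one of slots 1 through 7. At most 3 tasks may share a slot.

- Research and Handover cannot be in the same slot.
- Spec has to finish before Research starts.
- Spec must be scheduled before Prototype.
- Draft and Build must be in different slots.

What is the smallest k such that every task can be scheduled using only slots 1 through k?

3

The precedence chain requires at least 2 distinct slots.
With at most 3 per slot and 7 tasks, at least 3 slots are needed.
3 works (last occupied slot: 3): for example Handover=1; Build=2; Spec=1; Deploy=3; Research=2; Draft=1; Prototype=2.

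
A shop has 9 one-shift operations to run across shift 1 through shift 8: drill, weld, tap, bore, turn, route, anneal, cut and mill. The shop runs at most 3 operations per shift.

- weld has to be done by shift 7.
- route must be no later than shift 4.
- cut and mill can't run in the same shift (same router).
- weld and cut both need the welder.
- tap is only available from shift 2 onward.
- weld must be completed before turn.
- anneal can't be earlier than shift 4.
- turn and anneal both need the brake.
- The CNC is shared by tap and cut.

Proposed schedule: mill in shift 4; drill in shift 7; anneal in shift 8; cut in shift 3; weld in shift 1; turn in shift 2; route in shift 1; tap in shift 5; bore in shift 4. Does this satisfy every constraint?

weld has to be done by shift 7 — holds.
weld and cut both need the welder — holds.
The shop runs at most 3 operations per shift — holds.
turn and anneal both need the brake — holds.
cut and mill can't run in the same shift (same router) — holds.
weld must be completed before turn — holds.
route must be no later than shift 4 — holds.
The CNC is shared by tap and cut — holds.
anneal can't be earlier than shift 4 — holds.
tap is only available from shift 2 onward — holds.

Valid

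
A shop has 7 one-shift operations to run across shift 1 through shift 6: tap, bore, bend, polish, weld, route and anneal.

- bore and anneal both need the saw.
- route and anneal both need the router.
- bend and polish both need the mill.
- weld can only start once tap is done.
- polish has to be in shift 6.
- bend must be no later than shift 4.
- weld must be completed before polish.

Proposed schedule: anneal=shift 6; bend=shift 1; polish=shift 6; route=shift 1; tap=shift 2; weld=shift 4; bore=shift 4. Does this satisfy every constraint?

bend must be no later than shift 4 — holds.
bend and polish both need the mill — holds.
route and anneal both need the router — holds.
bore and anneal both need the saw — holds.
weld must be completed before polish — holds.
weld can only start once tap is done — holds.
polish has to be in shift 6 — holds.

Valid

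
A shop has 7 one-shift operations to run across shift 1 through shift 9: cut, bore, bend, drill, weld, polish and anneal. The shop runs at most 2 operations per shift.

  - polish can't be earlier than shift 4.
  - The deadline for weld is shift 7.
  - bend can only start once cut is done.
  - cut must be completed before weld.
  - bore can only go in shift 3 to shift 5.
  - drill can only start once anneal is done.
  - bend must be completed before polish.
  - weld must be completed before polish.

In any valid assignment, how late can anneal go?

Downstream work caps anneal at shift 8.
anneal at shift 8 is achievable: cut -> shift 1; drill -> shift 9; weld -> shift 2; bore -> shift 3; bend -> shift 2; polish -> shift 4; anneal -> shift 8.

shift 8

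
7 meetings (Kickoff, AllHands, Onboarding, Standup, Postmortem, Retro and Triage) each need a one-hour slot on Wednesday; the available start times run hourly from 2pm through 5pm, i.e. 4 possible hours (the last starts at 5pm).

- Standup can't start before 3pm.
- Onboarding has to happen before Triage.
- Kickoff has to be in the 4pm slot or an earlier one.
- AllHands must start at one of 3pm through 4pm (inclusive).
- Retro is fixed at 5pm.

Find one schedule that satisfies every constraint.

Postmortem -> 2pm, Retro -> 5pm, Triage -> 3pm, AllHands -> 3pm, Standup -> 3pm, Onboarding -> 2pm, Kickoff -> 2pm

Checking: Onboarding(2pm) before Triage(3pm); AllHands=3pm in [3pm,4pm]; Kickoff=2pm in [2pm,4pm]; Retro=5pm in [5pm,5pm]; Standup=3pm in [3pm,5pm].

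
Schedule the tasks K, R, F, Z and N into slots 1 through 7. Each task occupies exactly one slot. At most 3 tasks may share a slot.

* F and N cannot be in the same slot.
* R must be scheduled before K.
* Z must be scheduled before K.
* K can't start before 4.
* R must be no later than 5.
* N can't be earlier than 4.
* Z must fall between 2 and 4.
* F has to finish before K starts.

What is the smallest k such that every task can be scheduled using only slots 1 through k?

The precedence chain requires at least 2 distinct slots.
With at most 3 per slot and 5 tasks, at least 2 slots are needed.
K can't be placed before 4, so the schedule must run through at least slot 4.
4 works (last occupied slot: 4): for example R=1, N=4, K=4, F=1, Z=2.

4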